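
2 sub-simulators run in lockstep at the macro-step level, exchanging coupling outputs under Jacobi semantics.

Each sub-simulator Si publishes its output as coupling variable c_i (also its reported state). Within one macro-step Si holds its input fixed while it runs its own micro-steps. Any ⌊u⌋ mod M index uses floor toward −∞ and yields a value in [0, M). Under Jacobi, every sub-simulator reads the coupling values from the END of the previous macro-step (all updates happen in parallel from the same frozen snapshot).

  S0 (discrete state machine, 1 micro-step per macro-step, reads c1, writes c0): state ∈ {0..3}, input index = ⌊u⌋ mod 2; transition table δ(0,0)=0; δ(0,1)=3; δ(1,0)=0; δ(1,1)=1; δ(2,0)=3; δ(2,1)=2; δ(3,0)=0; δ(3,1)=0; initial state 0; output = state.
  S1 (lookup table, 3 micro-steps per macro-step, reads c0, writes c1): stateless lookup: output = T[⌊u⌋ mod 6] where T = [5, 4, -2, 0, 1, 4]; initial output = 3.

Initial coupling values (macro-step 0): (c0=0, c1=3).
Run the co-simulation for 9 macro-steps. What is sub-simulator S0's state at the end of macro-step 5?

S0 state at macro-step 5 = 0

macro 1: S0 reads c1=3 → after 1×micro: 3; S1 reads c0=0 → after 3×micro: 5 ⇒ (c0=3, c1=5)
macro 2: S0 reads c1=5 → after 1×micro: 0; S1 reads c0=3 → after 3×micro: 0 ⇒ (c0=0, c1=0)
macro 3: S0 reads c1=0 → after 1×micro: 0; S1 reads c0=0 → after 3×micro: 5 ⇒ (c0=0, c1=5)
macro 4: S0 reads c1=5 → after 1×micro: 3; S1 reads c0=0 → after 3×micro: 5 ⇒ (c0=3, c1=5)
macro 5: S0 reads c1=5 → after 1×micro: 0; S1 reads c0=3 → after 3×micro: 0 ⇒ (c0=0, c1=0)
macro 6: S0 reads c1=0 → after 1×micro: 0; S1 reads c0=0 → after 3×micro: 5 ⇒ (c0=0, c1=5)
macro 7: S0 reads c1=5 → after 1×micro: 3; S1 reads c0=0 → after 3×micro: 5 ⇒ (c0=3, c1=5)
macro 8: S0 reads c1=5 → after 1×micro: 0; S1 reads c0=3 → after 3×micro: 0 ⇒ (c0=0, c1=0)
macro 9: S0 reads c1=0 → after 1×micro: 0; S1 reads c0=0 → after 3×micro: 5 ⇒ (c0=0, c1=5)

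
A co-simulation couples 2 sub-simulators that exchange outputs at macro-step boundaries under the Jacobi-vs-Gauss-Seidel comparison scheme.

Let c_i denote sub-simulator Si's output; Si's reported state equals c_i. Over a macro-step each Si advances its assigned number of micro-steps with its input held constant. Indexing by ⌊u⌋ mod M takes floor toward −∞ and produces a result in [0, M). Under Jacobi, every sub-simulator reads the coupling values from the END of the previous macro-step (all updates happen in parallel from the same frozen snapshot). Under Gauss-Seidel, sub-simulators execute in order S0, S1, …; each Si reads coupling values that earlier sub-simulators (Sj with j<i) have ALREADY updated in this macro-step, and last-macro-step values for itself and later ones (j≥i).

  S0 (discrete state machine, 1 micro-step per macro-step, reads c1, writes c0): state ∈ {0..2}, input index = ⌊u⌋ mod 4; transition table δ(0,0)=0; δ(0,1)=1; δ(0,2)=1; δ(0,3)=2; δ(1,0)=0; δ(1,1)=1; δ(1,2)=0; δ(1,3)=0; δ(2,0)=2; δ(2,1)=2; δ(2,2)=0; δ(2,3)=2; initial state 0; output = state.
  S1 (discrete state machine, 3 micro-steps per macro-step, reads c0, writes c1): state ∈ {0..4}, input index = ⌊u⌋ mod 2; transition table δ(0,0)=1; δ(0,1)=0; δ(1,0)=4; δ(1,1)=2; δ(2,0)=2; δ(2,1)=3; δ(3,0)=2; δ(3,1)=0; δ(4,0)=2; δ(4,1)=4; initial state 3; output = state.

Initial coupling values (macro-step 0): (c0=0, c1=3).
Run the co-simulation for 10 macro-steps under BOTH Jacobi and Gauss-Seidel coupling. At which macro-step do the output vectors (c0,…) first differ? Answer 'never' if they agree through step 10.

first divergence at macro-step: 3

[Jacobi] macro 1: S0 reads c1=3 → after 1×micro: 2; S1 reads c0=0 → after 3×micro: 2 ⇒ (c0=2, c1=2)
[Jacobi] macro 2: S0 reads c1=2 → after 1×micro: 0; S1 reads c0=2 → after 3×micro: 2 ⇒ (c0=0, c1=2)
[Jacobi] macro 3: S0 reads c1=2 → after 1×micro: 1; S1 reads c0=0 → after 3×micro: 2 ⇒ (c0=1, c1=2)
[Jacobi] macro 4: S0 reads c1=2 → after 1×micro: 0; S1 reads c0=1 → after 3×micro: 0 ⇒ (c0=0, c1=0)
[Jacobi] macro 5: S0 reads c1=0 → after 1×micro: 0; S1 reads c0=0 → after 3×micro: 2 ⇒ (c0=0, c1=2)
[Jacobi] macro 6: S0 reads c1=2 → after 1×micro: 1; S1 reads c0=0 → after 3×micro: 2 ⇒ (c0=1, c1=2)
[Jacobi] macro 7: S0 reads c1=2 → after 1×micro: 0; S1 reads c0=1 → after 3×micro: 0 ⇒ (c0=0, c1=0)
[Jacobi] macro 8: S0 reads c1=0 → after 1×micro: 0; S1 reads c0=0 → after 3×micro: 2 ⇒ (c0=0, c1=2)
[Jacobi] macro 9: S0 reads c1=2 → after 1×micro: 1; S1 reads c0=0 → after 3×micro: 2 ⇒ (c0=1, c1=2)
[Jacobi] macro 10: S0 reads c1=2 → after 1×micro: 0; S1 reads c0=1 → after 3×micro: 0 ⇒ (c0=0, c1=0)
[Gauss-Seidel] macro 1: S0 reads c1=3 → after 1×micro: 2; S1 reads c0=2 → after 3×micro: 2 ⇒ (c0=2, c1=2)
[Gauss-Seidel] macro 2: S0 reads c1=2 → after 1×micro: 0; S1 reads c0=0 → after 3×micro: 2 ⇒ (c0=0, c1=2)
[Gauss-Seidel] macro 3: S0 reads c1=2 → after 1×micro: 1; S1 reads c0=1 → after 3×micro: 0 ⇒ (c0=1, c1=0)
[Gauss-Seidel] macro 4: S0 reads c1=0 → after 1×micro: 0; S1 reads c0=0 → after 3×micro: 2 ⇒ (c0=0, c1=2)
[Gauss-Seidel] macro 5: S0 reads c1=2 → after 1×micro: 1; S1 reads c0=1 → after 3×micro: 0 ⇒ (c0=1, c1=0)
[Gauss-Seidel] macro 6: S0 reads c1=0 → after 1×micro: 0; S1 reads c0=0 → after 3×micro: 2 ⇒ (c0=0, c1=2)
[Gauss-Seidel] macro 7: S0 reads c1=2 → after 1×micro: 1; S1 reads c0=1 → after 3×micro: 0 ⇒ (c0=1, c1=0)
[Gauss-Seidel] macro 8: S0 reads c1=0 → after 1×micro: 0; S1 reads c0=0 → after 3×micro: 2 ⇒ (c0=0, c1=2)
[Gauss-Seidel] macro 9: S0 reads c1=2 → after 1×micro: 1; S1 reads c0=1 → after 3×micro: 0 ⇒ (c0=1, c1=0)
[Gauss-Seidel] macro 10: S0 reads c1=0 → after 1×micro: 0; S1 reads c0=0 → after 3×micro: 2 ⇒ (c0=0, c1=2)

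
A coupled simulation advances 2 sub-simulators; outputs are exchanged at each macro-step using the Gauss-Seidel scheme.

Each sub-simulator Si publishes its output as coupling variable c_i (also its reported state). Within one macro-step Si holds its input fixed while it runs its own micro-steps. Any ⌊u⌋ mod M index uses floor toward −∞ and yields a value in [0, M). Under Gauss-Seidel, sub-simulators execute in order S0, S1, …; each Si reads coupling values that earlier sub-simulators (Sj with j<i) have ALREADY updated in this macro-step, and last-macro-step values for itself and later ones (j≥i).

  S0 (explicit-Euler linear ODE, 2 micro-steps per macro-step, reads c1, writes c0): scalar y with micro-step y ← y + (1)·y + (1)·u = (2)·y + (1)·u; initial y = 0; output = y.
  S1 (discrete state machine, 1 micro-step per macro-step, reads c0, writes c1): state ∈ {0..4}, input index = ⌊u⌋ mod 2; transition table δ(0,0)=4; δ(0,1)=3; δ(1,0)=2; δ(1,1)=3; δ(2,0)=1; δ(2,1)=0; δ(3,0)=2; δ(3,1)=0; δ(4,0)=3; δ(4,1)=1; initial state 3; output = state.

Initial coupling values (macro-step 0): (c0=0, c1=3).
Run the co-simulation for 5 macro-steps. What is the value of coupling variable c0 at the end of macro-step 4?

macro 1: S0 reads c1=3 → after 2×micro: 9; S1 reads c0=9 → after 1×micro: 0 ⇒ (c0=9, c1=0)
macro 2: S0 reads c1=0 → after 2×micro: 36; S1 reads c0=36 → after 1×micro: 4 ⇒ (c0=36, c1=4)
macro 3: S0 reads c1=4 → after 2×micro: 156; S1 reads c0=156 → after 1×micro: 3 ⇒ (c0=156, c1=3)
macro 4: S0 reads c1=3 → after 2×micro: 633; S1 reads c0=633 → after 1×micro: 0 ⇒ (c0=633, c1=0)
macro 5: S0 reads c1=0 → after 2×micro: 2532; S1 reads c0=2532 → after 1×micro: 4 ⇒ (c0=2532, c1=4)

c0 at macro-step 4 = 633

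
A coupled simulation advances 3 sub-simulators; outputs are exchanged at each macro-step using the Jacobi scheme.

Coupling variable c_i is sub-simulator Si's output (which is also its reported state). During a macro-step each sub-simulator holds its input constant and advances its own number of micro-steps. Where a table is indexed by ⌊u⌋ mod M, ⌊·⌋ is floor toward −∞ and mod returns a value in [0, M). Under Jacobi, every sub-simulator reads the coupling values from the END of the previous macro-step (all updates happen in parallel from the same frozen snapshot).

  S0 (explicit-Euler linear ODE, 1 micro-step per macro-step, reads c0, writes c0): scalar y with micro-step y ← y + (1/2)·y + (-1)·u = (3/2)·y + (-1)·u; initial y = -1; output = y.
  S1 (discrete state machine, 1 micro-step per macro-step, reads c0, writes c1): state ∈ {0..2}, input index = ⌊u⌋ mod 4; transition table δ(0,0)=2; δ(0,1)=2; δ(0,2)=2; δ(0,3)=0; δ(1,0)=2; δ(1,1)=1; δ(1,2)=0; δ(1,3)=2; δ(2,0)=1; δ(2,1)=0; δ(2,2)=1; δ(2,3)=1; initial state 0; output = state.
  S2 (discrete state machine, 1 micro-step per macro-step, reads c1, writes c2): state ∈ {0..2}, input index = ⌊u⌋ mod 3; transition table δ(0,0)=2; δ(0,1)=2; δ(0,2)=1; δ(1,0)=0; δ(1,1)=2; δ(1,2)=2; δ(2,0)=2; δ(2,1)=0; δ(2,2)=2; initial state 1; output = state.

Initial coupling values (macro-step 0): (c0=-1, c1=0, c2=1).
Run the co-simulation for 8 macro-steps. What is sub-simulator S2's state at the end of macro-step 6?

macro 1: S0 reads c0=-1 → after 1×micro: -1/2; S1 reads c0=-1 → after 1×micro: 0; S2 reads c1=0 → after 1×micro: 0 ⇒ (c0=-1/2, c1=0, c2=0)
macro 2: S0 reads c0=-1/2 → after 1×micro: -1/4; S1 reads c0=-1/2 → after 1×micro: 0; S2 reads c1=0 → after 1×micro: 2 ⇒ (c0=-1/4, c1=0, c2=2)
macro 3: S0 reads c0=-1/4 → after 1×micro: -1/8; S1 reads c0=-1/4 → after 1×micro: 0; S2 reads c1=0 → after 1×micro: 2 ⇒ (c0=-1/8, c1=0, c2=2)
macro 4: S0 reads c0=-1/8 → after 1×micro: -1/16; S1 reads c0=-1/8 → after 1×micro: 0; S2 reads c1=0 → after 1×micro: 2 ⇒ (c0=-1/16, c1=0, c2=2)
macro 5: S0 reads c0=-1/16 → after 1×micro: -1/32; S1 reads c0=-1/16 → after 1×micro: 0; S2 reads c1=0 → after 1×micro: 2 ⇒ (c0=-1/32, c1=0, c2=2)
macro 6: S0 reads c0=-1/32 → after 1×micro: -1/64; S1 reads c0=-1/32 → after 1×micro: 0; S2 reads c1=0 → after 1×micro: 2 ⇒ (c0=-1/64, c1=0, c2=2)
macro 7: S0 reads c0=-1/64 → after 1×micro: -1/128; S1 reads c0=-1/64 → after 1×micro: 0; S2 reads c1=0 → after 1×micro: 2 ⇒ (c0=-1/128, c1=0, c2=2)
macro 8: S0 reads c0=-1/128 → after 1×micro: -1/256; S1 reads c0=-1/128 → after 1×micro: 0; S2 reads c1=0 → after 1×micro: 2 ⇒ (c0=-1/256, c1=0, c2=2)

S2 state at macro-step 6 = 2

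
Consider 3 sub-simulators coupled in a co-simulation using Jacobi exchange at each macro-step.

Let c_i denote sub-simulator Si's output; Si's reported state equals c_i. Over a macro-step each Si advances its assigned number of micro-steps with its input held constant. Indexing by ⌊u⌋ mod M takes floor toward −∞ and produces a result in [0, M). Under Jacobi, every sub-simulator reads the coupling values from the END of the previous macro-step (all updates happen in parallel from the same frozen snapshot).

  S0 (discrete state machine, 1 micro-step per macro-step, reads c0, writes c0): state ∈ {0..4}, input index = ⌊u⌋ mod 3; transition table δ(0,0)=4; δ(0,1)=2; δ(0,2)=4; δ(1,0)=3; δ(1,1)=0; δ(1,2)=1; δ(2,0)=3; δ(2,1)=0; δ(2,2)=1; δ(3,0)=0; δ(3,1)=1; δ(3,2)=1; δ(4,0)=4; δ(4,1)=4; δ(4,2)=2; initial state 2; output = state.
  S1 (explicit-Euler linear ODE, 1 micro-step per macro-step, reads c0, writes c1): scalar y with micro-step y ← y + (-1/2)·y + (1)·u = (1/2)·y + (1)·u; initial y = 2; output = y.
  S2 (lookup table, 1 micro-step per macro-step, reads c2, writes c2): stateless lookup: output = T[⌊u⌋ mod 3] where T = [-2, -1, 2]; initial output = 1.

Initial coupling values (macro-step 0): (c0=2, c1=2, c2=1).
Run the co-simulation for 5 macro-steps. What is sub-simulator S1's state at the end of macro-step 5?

S1 state at macro-step 5 = 101/16

macro 1: S0 reads c0=2 → after 1×micro: 1; S1 reads c0=2 → after 1×micro: 3; S2 reads c2=1 → after 1×micro: -1 ⇒ (c0=1, c1=3, c2=-1)
macro 2: S0 reads c0=1 → after 1×micro: 0; S1 reads c0=1 → after 1×micro: 5/2; S2 reads c2=-1 → after 1×micro: 2 ⇒ (c0=0, c1=5/2, c2=2)
macro 3: S0 reads c0=0 → after 1×micro: 4; S1 reads c0=0 → after 1×micro: 5/4; S2 reads c2=2 → after 1×micro: 2 ⇒ (c0=4, c1=5/4, c2=2)
macro 4: S0 reads c0=4 → after 1×micro: 4; S1 reads c0=4 → after 1×micro: 37/8; S2 reads c2=2 → after 1×micro: 2 ⇒ (c0=4, c1=37/8, c2=2)
macro 5: S0 reads c0=4 → after 1×micro: 4; S1 reads c0=4 → after 1×micro: 101/16; S2 reads c2=2 → after 1×micro: 2 ⇒ (c0=4, c1=101/16, c2=2)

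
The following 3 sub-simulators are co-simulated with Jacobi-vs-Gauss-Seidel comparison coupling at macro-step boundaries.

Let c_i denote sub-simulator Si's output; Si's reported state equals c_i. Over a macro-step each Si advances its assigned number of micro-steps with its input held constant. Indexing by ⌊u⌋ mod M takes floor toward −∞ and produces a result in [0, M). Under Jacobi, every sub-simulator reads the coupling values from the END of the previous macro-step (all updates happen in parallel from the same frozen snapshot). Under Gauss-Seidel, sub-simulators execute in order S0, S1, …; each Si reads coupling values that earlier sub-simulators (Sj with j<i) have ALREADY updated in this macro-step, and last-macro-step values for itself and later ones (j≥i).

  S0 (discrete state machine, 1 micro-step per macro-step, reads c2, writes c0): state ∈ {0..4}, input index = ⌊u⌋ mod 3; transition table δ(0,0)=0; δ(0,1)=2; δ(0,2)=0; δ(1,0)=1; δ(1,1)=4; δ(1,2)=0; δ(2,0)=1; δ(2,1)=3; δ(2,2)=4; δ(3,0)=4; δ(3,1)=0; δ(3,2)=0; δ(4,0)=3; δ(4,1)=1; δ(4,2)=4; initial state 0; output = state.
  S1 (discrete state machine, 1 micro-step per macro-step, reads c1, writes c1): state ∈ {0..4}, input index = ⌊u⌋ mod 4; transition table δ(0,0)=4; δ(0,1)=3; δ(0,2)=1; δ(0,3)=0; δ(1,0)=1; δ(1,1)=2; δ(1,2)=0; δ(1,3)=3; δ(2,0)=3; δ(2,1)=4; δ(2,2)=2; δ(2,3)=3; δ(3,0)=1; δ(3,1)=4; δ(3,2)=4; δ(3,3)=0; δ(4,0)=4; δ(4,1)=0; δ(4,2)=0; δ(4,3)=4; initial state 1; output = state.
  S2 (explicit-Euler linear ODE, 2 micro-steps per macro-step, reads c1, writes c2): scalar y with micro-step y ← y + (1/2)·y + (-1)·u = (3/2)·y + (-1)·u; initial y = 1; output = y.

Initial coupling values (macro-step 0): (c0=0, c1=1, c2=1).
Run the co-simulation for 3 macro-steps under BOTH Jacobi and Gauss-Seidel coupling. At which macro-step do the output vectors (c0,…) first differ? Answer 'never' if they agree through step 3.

[Jacobi] macro 1: S0 reads c2=1 → after 1×micro: 2; S1 reads c1=1 → after 1×micro: 2; S2 reads c1=1 → after 2×micro: -1/4 ⇒ (c0=2, c1=2, c2=-1/4)
[Jacobi] macro 2: S0 reads c2=-1/4 → after 1×micro: 4; S1 reads c1=2 → after 1×micro: 2; S2 reads c1=2 → after 2×micro: -89/16 ⇒ (c0=4, c1=2, c2=-89/16)
[Jacobi] macro 3: S0 reads c2=-89/16 → after 1×micro: 3; S1 reads c1=2 → after 1×micro: 2; S2 reads c1=2 → after 2×micro: -1121/64 ⇒ (c0=3, c1=2, c2=-1121/64)
[Gauss-Seidel] macro 1: S0 reads c2=1 → after 1×micro: 2; S1 reads c1=1 → after 1×micro: 2; S2 reads c1=2 → after 2×micro: -11/4 ⇒ (c0=2, c1=2, c2=-11/4)
[Gauss-Seidel] macro 2: S0 reads c2=-11/4 → after 1×micro: 1; S1 reads c1=2 → after 1×micro: 2; S2 reads c1=2 → after 2×micro: -179/16 ⇒ (c0=1, c1=2, c2=-179/16)
[Gauss-Seidel] macro 3: S0 reads c2=-179/16 → after 1×micro: 1; S1 reads c1=2 → after 1×micro: 2; S2 reads c1=2 → after 2×micro: -1931/64 ⇒ (c0=1, c1=2, c2=-1931/64)

first divergence at macro-step: 1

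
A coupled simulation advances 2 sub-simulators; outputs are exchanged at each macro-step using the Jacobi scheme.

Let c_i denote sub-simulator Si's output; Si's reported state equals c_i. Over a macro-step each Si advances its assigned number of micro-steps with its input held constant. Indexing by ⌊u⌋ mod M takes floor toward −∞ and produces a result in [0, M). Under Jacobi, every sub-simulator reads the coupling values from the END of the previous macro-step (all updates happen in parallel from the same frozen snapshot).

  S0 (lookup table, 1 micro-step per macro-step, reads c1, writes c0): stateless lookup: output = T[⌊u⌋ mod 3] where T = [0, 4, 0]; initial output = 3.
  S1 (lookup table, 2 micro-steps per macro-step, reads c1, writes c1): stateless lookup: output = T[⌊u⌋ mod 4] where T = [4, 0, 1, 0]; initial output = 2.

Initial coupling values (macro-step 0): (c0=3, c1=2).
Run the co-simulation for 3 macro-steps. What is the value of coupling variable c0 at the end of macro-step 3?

c0 at macro-step 3 = 0

macro 1: S0 reads c1=2 → after 1×micro: 0; S1 reads c1=2 → after 2×micro: 1 ⇒ (c0=0, c1=1)
macro 2: S0 reads c1=1 → after 1×micro: 4; S1 reads c1=1 → after 2×micro: 0 ⇒ (c0=4, c1=0)
macro 3: S0 reads c1=0 → after 1×micro: 0; S1 reads c1=0 → after 2×micro: 4 ⇒ (c0=0, c1=4)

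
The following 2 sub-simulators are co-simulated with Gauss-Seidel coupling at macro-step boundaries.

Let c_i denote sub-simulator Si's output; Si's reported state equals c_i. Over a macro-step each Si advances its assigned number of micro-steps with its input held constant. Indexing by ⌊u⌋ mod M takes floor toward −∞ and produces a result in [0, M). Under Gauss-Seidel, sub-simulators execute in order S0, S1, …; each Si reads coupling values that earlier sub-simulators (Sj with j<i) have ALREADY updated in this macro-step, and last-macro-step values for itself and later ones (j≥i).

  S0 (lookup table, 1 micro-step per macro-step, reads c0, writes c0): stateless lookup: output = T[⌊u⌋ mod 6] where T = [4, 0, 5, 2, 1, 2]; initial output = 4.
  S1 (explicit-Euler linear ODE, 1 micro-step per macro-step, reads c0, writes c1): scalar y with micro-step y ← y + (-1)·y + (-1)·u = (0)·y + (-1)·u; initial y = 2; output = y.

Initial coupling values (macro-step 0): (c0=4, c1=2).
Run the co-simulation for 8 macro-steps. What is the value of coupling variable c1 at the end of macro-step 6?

macro 1: S0 reads c0=4 → after 1×micro: 1; S1 reads c0=1 → after 1×micro: -1 ⇒ (c0=1, c1=-1)
macro 2: S0 reads c0=1 → after 1×micro: 0; S1 reads c0=0 → after 1×micro: 0 ⇒ (c0=0, c1=0)
macro 3: S0 reads c0=0 → after 1×micro: 4; S1 reads c0=4 → after 1×micro: -4 ⇒ (c0=4, c1=-4)
macro 4: S0 reads c0=4 → after 1×micro: 1; S1 reads c0=1 → after 1×micro: -1 ⇒ (c0=1, c1=-1)
macro 5: S0 reads c0=1 → after 1×micro: 0; S1 reads c0=0 → after 1×micro: 0 ⇒ (c0=0, c1=0)
macro 6: S0 reads c0=0 → after 1×micro: 4; S1 reads c0=4 → after 1×micro: -4 ⇒ (c0=4, c1=-4)
macro 7: S0 reads c0=4 → after 1×micro: 1; S1 reads c0=1 → after 1×micro: -1 ⇒ (c0=1, c1=-1)
macro 8: S0 reads c0=1 → after 1×micro: 0; S1 reads c0=0 → after 1×micro: 0 ⇒ (c0=0, c1=0)

c1 at macro-step 6 = -4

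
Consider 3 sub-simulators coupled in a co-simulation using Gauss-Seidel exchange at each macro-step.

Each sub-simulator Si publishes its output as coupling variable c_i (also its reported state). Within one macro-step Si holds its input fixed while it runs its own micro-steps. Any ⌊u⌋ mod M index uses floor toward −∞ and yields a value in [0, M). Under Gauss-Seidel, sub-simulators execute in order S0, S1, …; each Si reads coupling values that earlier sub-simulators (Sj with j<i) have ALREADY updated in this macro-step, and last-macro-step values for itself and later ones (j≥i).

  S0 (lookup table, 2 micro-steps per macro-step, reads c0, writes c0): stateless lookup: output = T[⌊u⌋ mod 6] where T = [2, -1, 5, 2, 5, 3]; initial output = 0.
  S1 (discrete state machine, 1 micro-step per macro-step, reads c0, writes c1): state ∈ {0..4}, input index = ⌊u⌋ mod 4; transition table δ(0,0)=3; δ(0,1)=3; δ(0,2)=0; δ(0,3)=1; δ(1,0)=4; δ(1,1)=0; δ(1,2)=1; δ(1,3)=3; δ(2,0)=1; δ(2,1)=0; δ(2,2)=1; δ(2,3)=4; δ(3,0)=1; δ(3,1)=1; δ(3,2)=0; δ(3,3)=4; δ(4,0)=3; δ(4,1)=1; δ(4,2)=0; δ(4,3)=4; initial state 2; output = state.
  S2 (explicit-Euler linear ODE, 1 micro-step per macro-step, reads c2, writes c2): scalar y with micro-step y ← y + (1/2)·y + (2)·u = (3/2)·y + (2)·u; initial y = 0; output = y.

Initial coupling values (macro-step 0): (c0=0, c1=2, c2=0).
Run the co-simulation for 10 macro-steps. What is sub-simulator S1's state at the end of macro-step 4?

S1 state at macro-step 4 = 1

macro 1: S0 reads c0=0 → after 2×micro: 2; S1 reads c0=2 → after 1×micro: 1; S2 reads c2=0 → after 1×micro: 0 ⇒ (c0=2, c1=1, c2=0)
macro 2: S0 reads c0=2 → after 2×micro: 5; S1 reads c0=5 → after 1×micro: 0; S2 reads c2=0 → after 1×micro: 0 ⇒ (c0=5, c1=0, c2=0)
macro 3: S0 reads c0=5 → after 2×micro: 3; S1 reads c0=3 → after 1×micro: 1; S2 reads c2=0 → after 1×micro: 0 ⇒ (c0=3, c1=1, c2=0)
macro 4: S0 reads c0=3 → after 2×micro: 2; S1 reads c0=2 → after 1×micro: 1; S2 reads c2=0 → after 1×micro: 0 ⇒ (c0=2, c1=1, c2=0)
macro 5: S0 reads c0=2 → after 2×micro: 5; S1 reads c0=5 → after 1×micro: 0; S2 reads c2=0 → after 1×micro: 0 ⇒ (c0=5, c1=0, c2=0)
macro 6: S0 reads c0=5 → after 2×micro: 3; S1 reads c0=3 → after 1×micro: 1; S2 reads c2=0 → after 1×micro: 0 ⇒ (c0=3, c1=1, c2=0)
macro 7: S0 reads c0=3 → after 2×micro: 2; S1 reads c0=2 → after 1×micro: 1; S2 reads c2=0 → after 1×micro: 0 ⇒ (c0=2, c1=1, c2=0)
macro 8: S0 reads c0=2 → after 2×micro: 5; S1 reads c0=5 → after 1×micro: 0; S2 reads c2=0 → after 1×micro: 0 ⇒ (c0=5, c1=0, c2=0)
macro 9: S0 reads c0=5 → after 2×micro: 3; S1 reads c0=3 → after 1×micro: 1; S2 reads c2=0 → after 1×micro: 0 ⇒ (c0=3, c1=1, c2=0)
macro 10: S0 reads c0=3 → after 2×micro: 2; S1 reads c0=2 → after 1×micro: 1; S2 reads c2=0 → after 1×micro: 0 ⇒ (c0=2, c1=1, c2=0)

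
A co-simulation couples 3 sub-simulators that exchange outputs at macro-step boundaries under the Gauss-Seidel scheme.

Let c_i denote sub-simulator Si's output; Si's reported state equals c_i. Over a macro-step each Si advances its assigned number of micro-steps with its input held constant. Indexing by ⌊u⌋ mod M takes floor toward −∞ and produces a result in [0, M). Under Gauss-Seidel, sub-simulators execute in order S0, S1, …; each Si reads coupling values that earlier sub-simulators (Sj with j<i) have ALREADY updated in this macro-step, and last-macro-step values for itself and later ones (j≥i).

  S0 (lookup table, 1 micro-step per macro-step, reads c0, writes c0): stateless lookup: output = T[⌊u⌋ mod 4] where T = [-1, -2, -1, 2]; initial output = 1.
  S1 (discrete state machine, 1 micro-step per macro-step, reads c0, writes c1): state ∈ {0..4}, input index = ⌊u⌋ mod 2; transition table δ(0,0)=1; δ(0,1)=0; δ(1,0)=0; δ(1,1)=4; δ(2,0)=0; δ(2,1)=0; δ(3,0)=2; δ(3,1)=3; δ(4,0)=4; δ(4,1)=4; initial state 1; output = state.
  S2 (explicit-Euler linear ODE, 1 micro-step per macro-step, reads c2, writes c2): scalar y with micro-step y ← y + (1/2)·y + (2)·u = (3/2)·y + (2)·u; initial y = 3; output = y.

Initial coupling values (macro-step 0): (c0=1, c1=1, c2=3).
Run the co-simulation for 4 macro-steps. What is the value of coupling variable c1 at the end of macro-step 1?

c1 at macro-step 1 = 0

macro 1: S0 reads c0=1 → after 1×micro: -2; S1 reads c0=-2 → after 1×micro: 0; S2 reads c2=3 → after 1×micro: 21/2 ⇒ (c0=-2, c1=0, c2=21/2)
macro 2: S0 reads c0=-2 → after 1×micro: -1; S1 reads c0=-1 → after 1×micro: 0; S2 reads c2=21/2 → after 1×micro: 147/4 ⇒ (c0=-1, c1=0, c2=147/4)
macro 3: S0 reads c0=-1 → after 1×micro: 2; S1 reads c0=2 → after 1×micro: 1; S2 reads c2=147/4 → after 1×micro: 1029/8 ⇒ (c0=2, c1=1, c2=1029/8)
macro 4: S0 reads c0=2 → after 1×micro: -1; S1 reads c0=-1 → after 1×micro: 4; S2 reads c2=1029/8 → after 1×micro: 7203/16 ⇒ (c0=-1, c1=4, c2=7203/16)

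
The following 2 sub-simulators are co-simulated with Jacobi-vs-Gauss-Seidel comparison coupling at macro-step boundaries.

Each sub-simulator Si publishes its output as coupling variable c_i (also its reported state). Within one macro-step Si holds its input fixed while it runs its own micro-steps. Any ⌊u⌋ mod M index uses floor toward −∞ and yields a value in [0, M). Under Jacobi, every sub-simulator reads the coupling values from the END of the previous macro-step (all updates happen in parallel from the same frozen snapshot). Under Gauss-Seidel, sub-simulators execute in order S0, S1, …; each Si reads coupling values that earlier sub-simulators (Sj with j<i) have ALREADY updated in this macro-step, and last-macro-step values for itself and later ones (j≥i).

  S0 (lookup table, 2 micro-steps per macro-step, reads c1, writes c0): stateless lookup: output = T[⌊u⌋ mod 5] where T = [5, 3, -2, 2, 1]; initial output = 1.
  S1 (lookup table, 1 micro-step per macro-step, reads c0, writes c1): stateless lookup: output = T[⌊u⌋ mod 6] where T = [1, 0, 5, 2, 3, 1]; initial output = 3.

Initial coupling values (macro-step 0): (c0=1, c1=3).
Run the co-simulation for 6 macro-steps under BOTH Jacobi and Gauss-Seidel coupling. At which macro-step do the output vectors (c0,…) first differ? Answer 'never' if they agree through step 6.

first divergence at macro-step: 1

[Jacobi] macro 1: S0 reads c1=3 → after 2×micro: 2; S1 reads c0=1 → after 1×micro: 0 ⇒ (c0=2, c1=0)
[Jacobi] macro 2: S0 reads c1=0 → after 2×micro: 5; S1 reads c0=2 → after 1×micro: 5 ⇒ (c0=5, c1=5)
[Jacobi] macro 3: S0 reads c1=5 → after 2×micro: 5; S1 reads c0=5 → after 1×micro: 1 ⇒ (c0=5, c1=1)
[Jacobi] macro 4: S0 reads c1=1 → after 2×micro: 3; S1 reads c0=5 → after 1×micro: 1 ⇒ (c0=3, c1=1)
[Jacobi] macro 5: S0 reads c1=1 → after 2×micro: 3; S1 reads c0=3 → after 1×micro: 2 ⇒ (c0=3, c1=2)
[Jacobi] macro 6: S0 reads c1=2 → after 2×micro: -2; S1 reads c0=3 → after 1×micro: 2 ⇒ (c0=-2, c1=2)
[Gauss-Seidel] macro 1: S0 reads c1=3 → after 2×micro: 2; S1 reads c0=2 → after 1×micro: 5 ⇒ (c0=2, c1=5)
[Gauss-Seidel] macro 2: S0 reads c1=5 → after 2×micro: 5; S1 reads c0=5 → after 1×micro: 1 ⇒ (c0=5, c1=1)
[Gauss-Seidel] macro 3: S0 reads c1=1 → after 2×micro: 3; S1 reads c0=3 → after 1×micro: 2 ⇒ (c0=3, c1=2)
[Gauss-Seidel] macro 4: S0 reads c1=2 → after 2×micro: -2; S1 reads c0=-2 → after 1×micro: 3 ⇒ (c0=-2, c1=3)
[Gauss-Seidel] macro 5: S0 reads c1=3 → after 2×micro: 2; S1 reads c0=2 → after 1×micro: 5 ⇒ (c0=2, c1=5)
[Gauss-Seidel] macro 6: S0 reads c1=5 → after 2×micro: 5; S1 reads c0=5 → after 1×micro: 1 ⇒ (c0=5, c1=1)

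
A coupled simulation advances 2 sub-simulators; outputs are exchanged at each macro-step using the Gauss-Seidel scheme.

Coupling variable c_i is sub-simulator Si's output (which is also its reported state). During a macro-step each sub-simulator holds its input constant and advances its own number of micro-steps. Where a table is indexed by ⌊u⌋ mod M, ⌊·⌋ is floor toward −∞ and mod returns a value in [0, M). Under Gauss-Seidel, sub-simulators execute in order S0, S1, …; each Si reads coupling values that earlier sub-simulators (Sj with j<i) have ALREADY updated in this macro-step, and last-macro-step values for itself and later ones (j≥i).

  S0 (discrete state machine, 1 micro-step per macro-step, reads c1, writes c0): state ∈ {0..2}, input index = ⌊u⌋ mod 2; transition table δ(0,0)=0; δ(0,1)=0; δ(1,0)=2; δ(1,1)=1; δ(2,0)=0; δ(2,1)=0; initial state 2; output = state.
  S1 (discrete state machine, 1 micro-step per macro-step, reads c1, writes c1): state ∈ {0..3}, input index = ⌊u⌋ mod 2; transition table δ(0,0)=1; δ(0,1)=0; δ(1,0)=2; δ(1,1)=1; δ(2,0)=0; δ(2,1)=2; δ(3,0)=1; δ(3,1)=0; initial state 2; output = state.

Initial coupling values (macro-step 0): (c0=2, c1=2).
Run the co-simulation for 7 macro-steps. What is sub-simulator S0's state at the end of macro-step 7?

S0 state at macro-step 7 = 0

macro 1: S0 reads c1=2 → after 1×micro: 0; S1 reads c1=2 → after 1×micro: 0 ⇒ (c0=0, c1=0)
macro 2: S0 reads c1=0 → after 1×micro: 0; S1 reads c1=0 → after 1×micro: 1 ⇒ (c0=0, c1=1)
macro 3: S0 reads c1=1 → after 1×micro: 0; S1 reads c1=1 → after 1×micro: 1 ⇒ (c0=0, c1=1)
macro 4: S0 reads c1=1 → after 1×micro: 0; S1 reads c1=1 → after 1×micro: 1 ⇒ (c0=0, c1=1)
macro 5: S0 reads c1=1 → after 1×micro: 0; S1 reads c1=1 → after 1×micro: 1 ⇒ (c0=0, c1=1)
macro 6: S0 reads c1=1 → after 1×micro: 0; S1 reads c1=1 → after 1×micro: 1 ⇒ (c0=0, c1=1)
macro 7: S0 reads c1=1 → after 1×micro: 0; S1 reads c1=1 → after 1×micro: 1 ⇒ (c0=0, c1=1)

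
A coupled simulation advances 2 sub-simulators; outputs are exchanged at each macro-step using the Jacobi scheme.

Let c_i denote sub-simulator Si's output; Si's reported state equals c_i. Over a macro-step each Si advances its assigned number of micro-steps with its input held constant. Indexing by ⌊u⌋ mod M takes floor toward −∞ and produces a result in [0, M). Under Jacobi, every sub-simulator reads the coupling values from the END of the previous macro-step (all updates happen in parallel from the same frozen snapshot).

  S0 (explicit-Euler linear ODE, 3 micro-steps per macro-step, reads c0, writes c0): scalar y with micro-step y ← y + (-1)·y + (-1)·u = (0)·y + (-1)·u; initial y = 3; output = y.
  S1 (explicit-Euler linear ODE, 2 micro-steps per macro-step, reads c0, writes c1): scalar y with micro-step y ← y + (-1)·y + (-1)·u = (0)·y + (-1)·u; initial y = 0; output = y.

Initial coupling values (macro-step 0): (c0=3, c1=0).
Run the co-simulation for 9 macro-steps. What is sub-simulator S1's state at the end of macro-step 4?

macro 1: S0 reads c0=3 → after 3×micro: -3; S1 reads c0=3 → after 2×micro: -3 ⇒ (c0=-3, c1=-3)
macro 2: S0 reads c0=-3 → after 3×micro: 3; S1 reads c0=-3 → after 2×micro: 3 ⇒ (c0=3, c1=3)
macro 3: S0 reads c0=3 → after 3×micro: -3; S1 reads c0=3 → after 2×micro: -3 ⇒ (c0=-3, c1=-3)
macro 4: S0 reads c0=-3 → after 3×micro: 3; S1 reads c0=-3 → after 2×micro: 3 ⇒ (c0=3, c1=3)
macro 5: S0 reads c0=3 → after 3×micro: -3; S1 reads c0=3 → after 2×micro: -3 ⇒ (c0=-3, c1=-3)
macro 6: S0 reads c0=-3 → after 3×micro: 3; S1 reads c0=-3 → after 2×micro: 3 ⇒ (c0=3, c1=3)
macro 7: S0 reads c0=3 → after 3×micro: -3; S1 reads c0=3 → after 2×micro: -3 ⇒ (c0=-3, c1=-3)
macro 8: S0 reads c0=-3 → after 3×micro: 3; S1 reads c0=-3 → after 2×micro: 3 ⇒ (c0=3, c1=3)
macro 9: S0 reads c0=3 → after 3×micro: -3; S1 reads c0=3 → after 2×micro: -3 ⇒ (c0=-3, c1=-3)

S1 state at macro-step 4 = 3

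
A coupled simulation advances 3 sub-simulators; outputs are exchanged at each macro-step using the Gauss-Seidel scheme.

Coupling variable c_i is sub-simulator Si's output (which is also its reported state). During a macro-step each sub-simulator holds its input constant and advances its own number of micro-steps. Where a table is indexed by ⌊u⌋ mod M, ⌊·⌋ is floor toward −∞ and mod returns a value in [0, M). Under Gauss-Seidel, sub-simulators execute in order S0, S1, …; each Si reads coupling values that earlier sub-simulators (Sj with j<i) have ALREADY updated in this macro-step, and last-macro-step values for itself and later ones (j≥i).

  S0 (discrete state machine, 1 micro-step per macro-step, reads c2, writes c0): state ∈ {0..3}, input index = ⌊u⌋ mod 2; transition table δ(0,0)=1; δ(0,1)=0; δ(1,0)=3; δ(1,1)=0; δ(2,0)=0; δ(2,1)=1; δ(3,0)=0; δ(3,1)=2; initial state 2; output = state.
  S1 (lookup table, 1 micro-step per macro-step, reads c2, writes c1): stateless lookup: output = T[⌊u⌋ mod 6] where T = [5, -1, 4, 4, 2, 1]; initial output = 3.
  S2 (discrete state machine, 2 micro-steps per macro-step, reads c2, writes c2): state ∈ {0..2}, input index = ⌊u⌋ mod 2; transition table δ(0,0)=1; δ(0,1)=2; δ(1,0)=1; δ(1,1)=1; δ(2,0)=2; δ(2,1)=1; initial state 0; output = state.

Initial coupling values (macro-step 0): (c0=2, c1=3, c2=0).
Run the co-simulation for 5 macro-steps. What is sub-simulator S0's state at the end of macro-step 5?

S0 state at macro-step 5 = 0

macro 1: S0 reads c2=0 → after 1×micro: 0; S1 reads c2=0 → after 1×micro: 5; S2 reads c2=0 → after 2×micro: 1 ⇒ (c0=0, c1=5, c2=1)
macro 2: S0 reads c2=1 → after 1×micro: 0; S1 reads c2=1 → after 1×micro: -1; S2 reads c2=1 → after 2×micro: 1 ⇒ (c0=0, c1=-1, c2=1)
macro 3: S0 reads c2=1 → after 1×micro: 0; S1 reads c2=1 → after 1×micro: -1; S2 reads c2=1 → after 2×micro: 1 ⇒ (c0=0, c1=-1, c2=1)
macro 4: S0 reads c2=1 → after 1×micro: 0; S1 reads c2=1 → after 1×micro: -1; S2 reads c2=1 → after 2×micro: 1 ⇒ (c0=0, c1=-1, c2=1)
macro 5: S0 reads c2=1 → after 1×micro: 0; S1 reads c2=1 → after 1×micro: -1; S2 reads c2=1 → after 2×micro: 1 ⇒ (c0=0, c1=-1, c2=1)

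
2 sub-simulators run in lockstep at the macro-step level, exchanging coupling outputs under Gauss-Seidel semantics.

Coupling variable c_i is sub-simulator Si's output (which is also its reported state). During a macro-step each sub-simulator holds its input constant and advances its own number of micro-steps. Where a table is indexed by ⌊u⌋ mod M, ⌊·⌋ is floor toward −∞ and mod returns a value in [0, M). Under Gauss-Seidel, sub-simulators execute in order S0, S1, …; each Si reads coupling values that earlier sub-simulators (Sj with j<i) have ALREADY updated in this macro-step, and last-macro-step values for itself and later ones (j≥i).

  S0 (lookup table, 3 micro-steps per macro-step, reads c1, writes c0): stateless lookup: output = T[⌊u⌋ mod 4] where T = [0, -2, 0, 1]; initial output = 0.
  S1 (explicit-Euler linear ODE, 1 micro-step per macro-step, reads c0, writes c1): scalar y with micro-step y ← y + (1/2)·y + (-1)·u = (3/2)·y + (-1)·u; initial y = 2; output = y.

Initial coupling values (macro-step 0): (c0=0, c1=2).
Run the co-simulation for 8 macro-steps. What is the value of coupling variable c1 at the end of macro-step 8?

macro 1: S0 reads c1=2 → after 3×micro: 0; S1 reads c0=0 → after 1×micro: 3 ⇒ (c0=0, c1=3)
macro 2: S0 reads c1=3 → after 3×micro: 1; S1 reads c0=1 → after 1×micro: 7/2 ⇒ (c0=1, c1=7/2)
macro 3: S0 reads c1=7/2 → after 3×micro: 1; S1 reads c0=1 → after 1×micro: 17/4 ⇒ (c0=1, c1=17/4)
macro 4: S0 reads c1=17/4 → after 3×micro: 0; S1 reads c0=0 → after 1×micro: 51/8 ⇒ (c0=0, c1=51/8)
macro 5: S0 reads c1=51/8 → after 3×micro: 0; S1 reads c0=0 → after 1×micro: 153/16 ⇒ (c0=0, c1=153/16)
macro 6: S0 reads c1=153/16 → after 3×micro: -2; S1 reads c0=-2 → after 1×micro: 523/32 ⇒ (c0=-2, c1=523/32)
macro 7: S0 reads c1=523/32 → after 3×micro: 0; S1 reads c0=0 → after 1×micro: 1569/64 ⇒ (c0=0, c1=1569/64)
macro 8: S0 reads c1=1569/64 → after 3×micro: 0; S1 reads c0=0 → after 1×micro: 4707/128 ⇒ (c0=0, c1=4707/128)

c1 at macro-step 8 = 4707/128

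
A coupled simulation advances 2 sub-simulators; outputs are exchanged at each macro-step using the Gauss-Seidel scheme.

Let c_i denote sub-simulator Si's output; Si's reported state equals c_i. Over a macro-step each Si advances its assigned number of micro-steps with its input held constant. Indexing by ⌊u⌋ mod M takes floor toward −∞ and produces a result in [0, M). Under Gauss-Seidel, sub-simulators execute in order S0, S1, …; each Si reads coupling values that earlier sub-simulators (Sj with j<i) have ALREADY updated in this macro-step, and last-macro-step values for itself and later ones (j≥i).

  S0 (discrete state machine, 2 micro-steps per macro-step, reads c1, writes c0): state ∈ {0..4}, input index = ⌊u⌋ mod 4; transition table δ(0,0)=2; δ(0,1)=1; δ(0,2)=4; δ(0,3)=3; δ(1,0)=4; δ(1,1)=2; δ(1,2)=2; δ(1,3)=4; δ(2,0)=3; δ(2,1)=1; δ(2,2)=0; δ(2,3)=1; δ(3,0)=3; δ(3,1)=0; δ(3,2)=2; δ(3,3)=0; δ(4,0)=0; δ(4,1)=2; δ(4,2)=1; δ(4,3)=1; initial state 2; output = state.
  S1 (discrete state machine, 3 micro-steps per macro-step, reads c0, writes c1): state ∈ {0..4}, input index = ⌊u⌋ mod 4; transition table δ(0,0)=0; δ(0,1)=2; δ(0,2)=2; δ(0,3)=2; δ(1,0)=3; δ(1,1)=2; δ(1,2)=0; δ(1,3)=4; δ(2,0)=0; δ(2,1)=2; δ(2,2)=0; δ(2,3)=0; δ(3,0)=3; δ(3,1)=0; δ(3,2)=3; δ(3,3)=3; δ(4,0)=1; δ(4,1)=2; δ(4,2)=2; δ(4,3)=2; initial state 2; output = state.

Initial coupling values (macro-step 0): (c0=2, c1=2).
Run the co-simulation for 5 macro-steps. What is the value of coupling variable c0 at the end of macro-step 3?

macro 1: S0 reads c1=2 → after 2×micro: 4; S1 reads c0=4 → after 3×micro: 0 ⇒ (c0=4, c1=0)
macro 2: S0 reads c1=0 → after 2×micro: 2; S1 reads c0=2 → after 3×micro: 2 ⇒ (c0=2, c1=2)
macro 3: S0 reads c1=2 → after 2×micro: 4; S1 reads c0=4 → after 3×micro: 0 ⇒ (c0=4, c1=0)
macro 4: S0 reads c1=0 → after 2×micro: 2; S1 reads c0=2 → after 3×micro: 2 ⇒ (c0=2, c1=2)
macro 5: S0 reads c1=2 → after 2×micro: 4; S1 reads c0=4 → after 3×micro: 0 ⇒ (c0=4, c1=0)

c0 at macro-step 3 = 4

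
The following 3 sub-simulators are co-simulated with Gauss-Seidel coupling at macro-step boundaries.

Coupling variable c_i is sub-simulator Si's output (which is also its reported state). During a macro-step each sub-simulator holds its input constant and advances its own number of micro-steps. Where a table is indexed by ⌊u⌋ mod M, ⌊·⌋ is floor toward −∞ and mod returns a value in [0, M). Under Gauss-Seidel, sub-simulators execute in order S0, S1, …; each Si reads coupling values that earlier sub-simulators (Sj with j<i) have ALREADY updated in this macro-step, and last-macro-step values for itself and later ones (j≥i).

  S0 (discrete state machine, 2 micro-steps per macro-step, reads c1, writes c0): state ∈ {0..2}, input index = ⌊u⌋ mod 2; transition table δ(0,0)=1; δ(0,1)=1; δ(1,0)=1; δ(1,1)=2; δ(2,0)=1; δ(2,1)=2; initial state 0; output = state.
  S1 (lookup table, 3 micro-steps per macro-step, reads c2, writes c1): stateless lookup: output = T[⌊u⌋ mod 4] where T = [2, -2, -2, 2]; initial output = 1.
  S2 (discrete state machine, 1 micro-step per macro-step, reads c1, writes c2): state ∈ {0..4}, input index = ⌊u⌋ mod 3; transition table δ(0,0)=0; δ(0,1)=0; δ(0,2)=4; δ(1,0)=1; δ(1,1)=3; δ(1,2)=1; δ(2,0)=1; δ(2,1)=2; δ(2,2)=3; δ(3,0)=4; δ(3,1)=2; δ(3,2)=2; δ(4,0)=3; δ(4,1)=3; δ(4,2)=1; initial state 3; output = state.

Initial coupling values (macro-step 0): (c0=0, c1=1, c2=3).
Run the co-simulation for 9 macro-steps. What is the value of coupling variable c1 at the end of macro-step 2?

c1 at macro-step 2 = -2

macro 1: S0 reads c1=1 → after 2×micro: 2; S1 reads c2=3 → after 3×micro: 2; S2 reads c1=2 → after 1×micro: 2 ⇒ (c0=2, c1=2, c2=2)
macro 2: S0 reads c1=2 → after 2×micro: 1; S1 reads c2=2 → after 3×micro: -2; S2 reads c1=-2 → after 1×micro: 2 ⇒ (c0=1, c1=-2, c2=2)
macro 3: S0 reads c1=-2 → after 2×micro: 1; S1 reads c2=2 → after 3×micro: -2; S2 reads c1=-2 → after 1×micro: 2 ⇒ (c0=1, c1=-2, c2=2)
macro 4: S0 reads c1=-2 → after 2×micro: 1; S1 reads c2=2 → after 3×micro: -2; S2 reads c1=-2 → after 1×micro: 2 ⇒ (c0=1, c1=-2, c2=2)
macro 5: S0 reads c1=-2 → after 2×micro: 1; S1 reads c2=2 → after 3×micro: -2; S2 reads c1=-2 → after 1×micro: 2 ⇒ (c0=1, c1=-2, c2=2)
macro 6: S0 reads c1=-2 → after 2×micro: 1; S1 reads c2=2 → after 3×micro: -2; S2 reads c1=-2 → after 1×micro: 2 ⇒ (c0=1, c1=-2, c2=2)
macro 7: S0 reads c1=-2 → after 2×micro: 1; S1 reads c2=2 → after 3×micro: -2; S2 reads c1=-2 → after 1×micro: 2 ⇒ (c0=1, c1=-2, c2=2)
macro 8: S0 reads c1=-2 → after 2×micro: 1; S1 reads c2=2 → after 3×micro: -2; S2 reads c1=-2 → after 1×micro: 2 ⇒ (c0=1, c1=-2, c2=2)
macro 9: S0 reads c1=-2 → after 2×micro: 1; S1 reads c2=2 → after 3×micro: -2; S2 reads c1=-2 → after 1×micro: 2 ⇒ (c0=1, c1=-2, c2=2)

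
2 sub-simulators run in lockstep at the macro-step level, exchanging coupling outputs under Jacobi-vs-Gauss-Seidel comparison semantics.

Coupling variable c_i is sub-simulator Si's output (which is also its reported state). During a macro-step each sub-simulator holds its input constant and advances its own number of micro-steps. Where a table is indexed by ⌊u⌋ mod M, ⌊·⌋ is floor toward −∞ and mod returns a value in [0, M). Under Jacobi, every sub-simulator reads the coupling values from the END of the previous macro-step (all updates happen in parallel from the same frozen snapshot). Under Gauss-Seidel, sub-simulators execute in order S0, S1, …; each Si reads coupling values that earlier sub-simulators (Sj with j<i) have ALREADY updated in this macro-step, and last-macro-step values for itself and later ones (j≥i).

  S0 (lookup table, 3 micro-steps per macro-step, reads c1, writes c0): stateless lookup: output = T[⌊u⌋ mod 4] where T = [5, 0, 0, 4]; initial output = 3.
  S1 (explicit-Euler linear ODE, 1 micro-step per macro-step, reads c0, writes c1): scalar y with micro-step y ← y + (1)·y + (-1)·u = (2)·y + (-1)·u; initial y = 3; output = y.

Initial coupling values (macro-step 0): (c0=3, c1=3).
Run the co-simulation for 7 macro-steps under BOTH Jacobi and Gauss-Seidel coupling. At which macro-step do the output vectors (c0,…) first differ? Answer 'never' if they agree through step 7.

[Jacobi] macro 1: S0 reads c1=3 → after 3×micro: 4; S1 reads c0=3 → after 1×micro: 3 ⇒ (c0=4, c1=3)
[Jacobi] macro 2: S0 reads c1=3 → after 3×micro: 4; S1 reads c0=4 → after 1×micro: 2 ⇒ (c0=4, c1=2)
[Jacobi] macro 3: S0 reads c1=2 → after 3×micro: 0; S1 reads c0=4 → after 1×micro: 0 ⇒ (c0=0, c1=0)
[Jacobi] macro 4: S0 reads c1=0 → after 3×micro: 5; S1 reads c0=0 → after 1×micro: 0 ⇒ (c0=5, c1=0)
[Jacobi] macro 5: S0 reads c1=0 → after 3×micro: 5; S1 reads c0=5 → after 1×micro: -5 ⇒ (c0=5, c1=-5)
[Jacobi] macro 6: S0 reads c1=-5 → after 3×micro: 4; S1 reads c0=5 → after 1×micro: -15 ⇒ (c0=4, c1=-15)
[Jacobi] macro 7: S0 reads c1=-15 → after 3×micro: 0; S1 reads c0=4 → after 1×micro: -34 ⇒ (c0=0, c1=-34)
[Gauss-Seidel] macro 1: S0 reads c1=3 → after 3×micro: 4; S1 reads c0=4 → after 1×micro: 2 ⇒ (c0=4, c1=2)
[Gauss-Seidel] macro 2: S0 reads c1=2 → after 3×micro: 0; S1 reads c0=0 → after 1×micro: 4 ⇒ (c0=0, c1=4)
[Gauss-Seidel] macro 3: S0 reads c1=4 → after 3×micro: 5; S1 reads c0=5 → after 1×micro: 3 ⇒ (c0=5, c1=3)
[Gauss-Seidel] macro 4: S0 reads c1=3 → after 3×micro: 4; S1 reads c0=4 → after 1×micro: 2 ⇒ (c0=4, c1=2)
[Gauss-Seidel] macro 5: S0 reads c1=2 → after 3×micro: 0; S1 reads c0=0 → after 1×micro: 4 ⇒ (c0=0, c1=4)
[Gauss-Seidel] macro 6: S0 reads c1=4 → after 3×micro: 5; S1 reads c0=5 → after 1×micro: 3 ⇒ (c0=5, c1=3)
[Gauss-Seidel] macro 7: S0 reads c1=3 → after 3×micro: 4; S1 reads c0=4 → after 1×micro: 2 ⇒ (c0=4, c1=2)

first divergence at macro-step: 1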